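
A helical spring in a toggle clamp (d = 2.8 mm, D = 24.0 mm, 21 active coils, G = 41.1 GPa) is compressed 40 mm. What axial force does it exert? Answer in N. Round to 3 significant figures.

k = Gd⁴/(8D³N_a) = (41.1×10³)(2.8⁴)/(8·24.0³·21) = 1.0878 N/mm
F = k·δ = 1.0878 × 40 = 43.51 N

43.5 N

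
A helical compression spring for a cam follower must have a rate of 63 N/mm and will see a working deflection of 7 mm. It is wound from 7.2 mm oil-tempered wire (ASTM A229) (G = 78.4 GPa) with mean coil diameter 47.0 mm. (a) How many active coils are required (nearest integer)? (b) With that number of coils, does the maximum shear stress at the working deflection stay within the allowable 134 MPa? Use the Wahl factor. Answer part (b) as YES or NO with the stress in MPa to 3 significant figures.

(a) 4 coils; (b) NO, τ_max = 175 MPa

N_a = Gd⁴/(8D³k) = (78.4×10³)(7.2⁴)/(8·47.0³·63) = 4.026 → N_a = 4
Actual rate k = Gd⁴/(8D³·4) = 63.417 N/mm
Working load F = kδ = 63.417·7 = 443.92 N
C = 47.0/7.2 = 6.5278; K_W = (4C−1)/(4C−4)+0.615/C = 1.2299
τ_max = K_W·8FD/(πd³) = 1.2299·142.34 = 175.07 MPa
τ_max > 134 MPa → exceeds allowable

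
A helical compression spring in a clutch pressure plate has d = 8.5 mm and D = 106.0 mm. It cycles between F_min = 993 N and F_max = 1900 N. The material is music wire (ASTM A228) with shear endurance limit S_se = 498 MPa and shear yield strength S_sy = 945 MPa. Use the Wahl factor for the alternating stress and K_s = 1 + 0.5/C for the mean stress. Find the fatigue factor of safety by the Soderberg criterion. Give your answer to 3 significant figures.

0.873

C = D/d = 106.0/8.5 = 12.4706; K_W = (4C−1)/(4C−4)+0.615/C = 1.1147; K_s = 1+0.5/C = 1.0401
F_a = (F_max−F_min)/2 = 453.5 N; F_m = (F_max+F_min)/2 = 1446.5 N
τ_a = K_W·8F_aD/(πd³) = 1.1147 × 199.33 = 222.19 MPa
τ_m = K_s·8F_mD/(πd³) = 1.0401 × 635.78 = 661.27 MPa
Soderberg: 1/n_f = τ_a/S_se + τ_m/S_sy = 222.19/498 + 661.27/945 = 0.44616 + 0.69976 = 1.1459
n_f = 1/1.1459 = 0.8727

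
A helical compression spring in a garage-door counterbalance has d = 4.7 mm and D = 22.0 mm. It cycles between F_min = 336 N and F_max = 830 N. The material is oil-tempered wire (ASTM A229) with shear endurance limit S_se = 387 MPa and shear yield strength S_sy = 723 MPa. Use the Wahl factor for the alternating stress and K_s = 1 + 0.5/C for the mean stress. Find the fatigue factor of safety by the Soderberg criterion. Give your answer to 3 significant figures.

1.06

C = D/d = 22.0/4.7 = 4.6809; K_W = (4C−1)/(4C−4)+0.615/C = 1.3351; K_s = 1+0.5/C = 1.1068
F_a = (F_max−F_min)/2 = 247 N; F_m = (F_max+F_min)/2 = 583 N
τ_a = K_W·8F_aD/(πd³) = 1.3351 × 133.28 = 177.95 MPa
τ_m = K_s·8F_mD/(πd³) = 1.1068 × 314.58 = 348.19 MPa
Soderberg: 1/n_f = τ_a/S_se + τ_m/S_sy = 177.95/387 + 348.19/723 = 0.45982 + 0.48159 = 0.9414
n_f = 1/0.9414 = 1.062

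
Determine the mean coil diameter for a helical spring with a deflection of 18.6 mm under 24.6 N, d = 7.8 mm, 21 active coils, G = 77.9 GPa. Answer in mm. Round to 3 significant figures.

109 mm

Required rate k = F/δ = 24.6/18.6 = 1.3226 N/mm
D = (Gd⁴/(8N_a·k))^(1/3) = (77.9×10³·7.8⁴/(8·21·1.3226))^(1/3)
  = (1.29773e+06)^(1/3) = 109.0757 mm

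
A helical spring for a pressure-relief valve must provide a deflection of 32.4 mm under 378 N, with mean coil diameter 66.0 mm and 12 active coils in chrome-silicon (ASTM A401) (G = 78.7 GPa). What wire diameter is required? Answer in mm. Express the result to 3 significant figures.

8.00 mm

Required rate k = F/δ = 378/32.4 = 11.667 N/mm
d = (8D³N_a·k / G)^(1/4) = (8·66.0³·12·11.667 / (78.7×10³))^0.25
  = (4091.4)^0.25 = 7.9978 mm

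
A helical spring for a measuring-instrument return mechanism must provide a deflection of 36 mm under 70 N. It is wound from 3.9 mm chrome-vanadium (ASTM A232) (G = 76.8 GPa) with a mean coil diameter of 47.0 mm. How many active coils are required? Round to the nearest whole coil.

11

Required rate k = F/δ = 70/36 = 1.9444 N/mm
N_a = Gd⁴/(8D³k) = (76.8×10³ × 3.9⁴)/(8 × 47.0³ × 1.9444)
    = 1.77672e+07 / 1.61502e+06 = 11 → 11 coils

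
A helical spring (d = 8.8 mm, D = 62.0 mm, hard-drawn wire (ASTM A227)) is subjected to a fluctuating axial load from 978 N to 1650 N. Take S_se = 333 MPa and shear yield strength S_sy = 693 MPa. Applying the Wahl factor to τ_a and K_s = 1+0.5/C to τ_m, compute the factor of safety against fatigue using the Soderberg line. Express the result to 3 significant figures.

C = D/d = 62.0/8.8 = 7.0455; K_W = (4C−1)/(4C−4)+0.615/C = 1.2114; K_s = 1+0.5/C = 1.0710
F_a = (F_max−F_min)/2 = 336 N; F_m = (F_max+F_min)/2 = 1314 N
τ_a = K_W·8F_aD/(πd³) = 1.2114 × 77.844 = 94.296 MPa
τ_m = K_s·8F_mD/(πd³) = 1.0710 × 304.42 = 326.03 MPa
Soderberg: 1/n_f = τ_a/S_se + τ_m/S_sy = 94.296/333 + 326.03/693 = 0.28317 + 0.47046 = 0.75363
n_f = 1/0.75363 = 1.327

1.33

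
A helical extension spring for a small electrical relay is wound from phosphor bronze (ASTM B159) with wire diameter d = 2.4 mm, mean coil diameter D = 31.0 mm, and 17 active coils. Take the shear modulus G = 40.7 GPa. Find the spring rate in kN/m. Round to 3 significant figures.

k = Gd⁴/(8D³N_a) = (40.7×10³ × 2.4⁴) / (8 × 31.0³ × 17)
  = 1.35033e+06 / 4.05158e+06 = 0.33328 N/mm

0.333 kN/m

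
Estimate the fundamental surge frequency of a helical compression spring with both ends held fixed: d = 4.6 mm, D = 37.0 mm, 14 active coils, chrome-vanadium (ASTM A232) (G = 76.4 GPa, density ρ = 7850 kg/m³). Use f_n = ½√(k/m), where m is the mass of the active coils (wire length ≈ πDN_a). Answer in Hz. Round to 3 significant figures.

84.3 Hz

k = Gd⁴/(8D³N_a) = (76.4×10³)(4.6⁴)/(8·37.0³·14) = 6.0298 N/mm = 6029.8 N/m
Wire length L = πDN_a = π·37.0·14 = 1627.3 mm
m = ρ·(πd²/4)·L = 7850 × 16.619×10⁻⁶ m² × 1.6273 m = 0.2123 kg
f_n = ½√(k/m) = 0.5·√(6029.8/0.2123) = 0.5·√(28402) = 84.264 Hz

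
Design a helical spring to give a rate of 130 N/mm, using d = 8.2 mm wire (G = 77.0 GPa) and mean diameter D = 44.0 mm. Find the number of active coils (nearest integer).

N_a = Gd⁴/(8D³k) = (77.0×10³ × 8.2⁴)/(8 × 44.0³ × 130)
    = 3.48134e+08 / 8.85914e+07 = 3.93 → 4 coils

4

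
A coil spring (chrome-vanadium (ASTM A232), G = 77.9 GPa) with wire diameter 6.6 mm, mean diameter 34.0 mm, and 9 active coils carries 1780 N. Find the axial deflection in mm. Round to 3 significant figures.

34.1 mm

k = Gd⁴/(8D³N_a) = (77.9×10³)(6.6⁴)/(8·34.0³·9) = 52.233 N/mm
δ = F/k = 1780 / 52.233 = 34.078 mm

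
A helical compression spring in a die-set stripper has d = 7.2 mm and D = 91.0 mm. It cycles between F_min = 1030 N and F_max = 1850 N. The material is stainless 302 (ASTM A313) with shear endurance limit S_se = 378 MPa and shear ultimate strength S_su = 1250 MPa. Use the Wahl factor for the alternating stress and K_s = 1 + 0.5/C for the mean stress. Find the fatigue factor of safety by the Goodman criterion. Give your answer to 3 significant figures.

0.670

C = D/d = 91.0/7.2 = 12.6389; K_W = (4C−1)/(4C−4)+0.615/C = 1.1131; K_s = 1+0.5/C = 1.0396
F_a = (F_max−F_min)/2 = 410 N; F_m = (F_max+F_min)/2 = 1440 N
τ_a = K_W·8F_aD/(πd³) = 1.1131 × 254.55 = 283.34 MPa
τ_m = K_s·8F_mD/(πd³) = 1.0396 × 894.02 = 929.39 MPa
Goodman: 1/n_f = τ_a/S_se + τ_m/S_su = 283.34/378 + 929.39/1250 = 0.74957 + 0.74351 = 1.4931
n_f = 1/1.4931 = 0.6698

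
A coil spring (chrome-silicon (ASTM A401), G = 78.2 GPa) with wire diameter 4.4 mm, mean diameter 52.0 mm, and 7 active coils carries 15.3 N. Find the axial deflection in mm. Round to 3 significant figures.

k = Gd⁴/(8D³N_a) = (78.2×10³)(4.4⁴)/(8·52.0³·7) = 3.7224 N/mm
δ = F/k = 15.3 / 3.7224 = 4.1103 mm

4.11 mm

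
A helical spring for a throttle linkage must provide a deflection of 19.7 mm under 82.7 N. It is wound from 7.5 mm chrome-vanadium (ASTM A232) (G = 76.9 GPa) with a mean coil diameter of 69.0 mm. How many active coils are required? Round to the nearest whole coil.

22

Required rate k = F/δ = 82.7/19.7 = 4.198 N/mm
N_a = Gd⁴/(8D³k) = (76.9×10³ × 7.5⁴)/(8 × 69.0³ × 4.198)
    = 2.43316e+08 / 1.10326e+07 = 22.05 → 22 coils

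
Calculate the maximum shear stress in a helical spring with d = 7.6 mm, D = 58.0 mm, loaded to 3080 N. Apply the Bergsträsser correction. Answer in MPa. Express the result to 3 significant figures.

1220 MPa

Spring index C = D/d = 58.0/7.6 = 7.6316
K_B = (4C+2)/(4C−3) = 32.526/27.526 = 1.1816
τ₀ = 8FD/(πd³) = 8·3080·58.0/(π·7.6³) = 1.42912e+06/1379.1 = 1036.3 MPa
τ_max = K·τ₀ = 1.1816 × 1036.3 = 1224.5 MPa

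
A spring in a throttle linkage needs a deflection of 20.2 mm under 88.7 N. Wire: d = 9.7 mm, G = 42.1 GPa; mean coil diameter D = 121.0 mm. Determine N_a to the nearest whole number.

Required rate k = F/δ = 88.7/20.2 = 4.3911 N/mm
N_a = Gd⁴/(8D³k) = (42.1×10³ × 9.7⁴)/(8 × 121.0³ × 4.3911)
    = 3.72708e+08 / 6.22327e+07 = 5.989 → 6 coils

6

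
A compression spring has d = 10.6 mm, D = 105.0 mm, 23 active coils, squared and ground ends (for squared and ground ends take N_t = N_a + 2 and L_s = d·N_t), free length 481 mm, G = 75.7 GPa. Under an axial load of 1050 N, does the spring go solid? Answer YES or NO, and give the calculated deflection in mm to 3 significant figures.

YES, δ = 234 mm

k = Gd⁴/(8D³N_a) = (75.7×10³)(10.6⁴)/(8·105.0³·23) = 4.4868 N/mm
N_t = 25; L_s = 10.6·25 = 265 mm; δ_solid = L₀ − L_s = 481 − 265 = 216 mm
δ = F/k = 1050/4.4868 = 234.02 mm
δ ≥ δ_solid → spring goes solid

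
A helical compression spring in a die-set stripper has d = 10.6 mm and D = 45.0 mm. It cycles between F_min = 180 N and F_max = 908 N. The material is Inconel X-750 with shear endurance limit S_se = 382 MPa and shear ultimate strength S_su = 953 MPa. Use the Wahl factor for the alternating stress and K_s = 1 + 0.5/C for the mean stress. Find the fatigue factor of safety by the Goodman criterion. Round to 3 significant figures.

5.33

C = D/d = 45.0/10.6 = 4.2453; K_W = (4C−1)/(4C−4)+0.615/C = 1.3760; K_s = 1+0.5/C = 1.1178
F_a = (F_max−F_min)/2 = 364 N; F_m = (F_max+F_min)/2 = 544 N
τ_a = K_W·8F_aD/(πd³) = 1.3760 × 35.022 = 48.189 MPa
τ_m = K_s·8F_mD/(πd³) = 1.1178 × 52.34 = 58.505 MPa
Goodman: 1/n_f = τ_a/S_se + τ_m/S_su = 48.189/382 + 58.505/953 = 0.12615 + 0.06139 = 0.18754
n_f = 1/0.18754 = 5.332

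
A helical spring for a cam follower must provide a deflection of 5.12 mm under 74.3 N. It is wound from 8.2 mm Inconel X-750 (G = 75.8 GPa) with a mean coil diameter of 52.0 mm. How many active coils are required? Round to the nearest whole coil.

Required rate k = F/δ = 74.3/5.12 = 14.512 N/mm
N_a = Gd⁴/(8D³k) = (75.8×10³ × 8.2⁴)/(8 × 52.0³ × 14.512)
    = 3.42708e+08 / 1.63237e+07 = 20.99 → 21 coils

21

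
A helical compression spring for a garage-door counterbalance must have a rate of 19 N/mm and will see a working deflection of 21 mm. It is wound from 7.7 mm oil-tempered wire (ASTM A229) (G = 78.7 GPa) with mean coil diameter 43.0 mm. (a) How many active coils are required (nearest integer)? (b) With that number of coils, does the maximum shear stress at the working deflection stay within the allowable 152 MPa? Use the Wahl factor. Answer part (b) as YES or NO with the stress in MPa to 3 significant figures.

(a) 23 coils; (b) YES, τ_max = 121 MPa

N_a = Gd⁴/(8D³k) = (78.7×10³)(7.7⁴)/(8·43.0³·19) = 22.89 → N_a = 23
Actual rate k = Gd⁴/(8D³·23) = 18.911 N/mm
Working load F = kδ = 18.911·21 = 397.13 N
C = 43.0/7.7 = 5.5844; K_W = (4C−1)/(4C−4)+0.615/C = 1.2737
τ_max = K_W·8FD/(πd³) = 1.2737·95.251 = 121.32 MPa
τ_max ≤ 152 MPa → acceptable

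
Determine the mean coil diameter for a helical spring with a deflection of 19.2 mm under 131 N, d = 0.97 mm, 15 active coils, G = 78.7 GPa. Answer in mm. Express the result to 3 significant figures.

4.40 mm

Required rate k = F/δ = 131/19.2 = 6.8229 N/mm
D = (Gd⁴/(8N_a·k))^(1/3) = (78.7×10³·0.97⁴/(8·15·6.8229))^(1/3)
  = (85.0962)^(1/3) = 4.3985 mm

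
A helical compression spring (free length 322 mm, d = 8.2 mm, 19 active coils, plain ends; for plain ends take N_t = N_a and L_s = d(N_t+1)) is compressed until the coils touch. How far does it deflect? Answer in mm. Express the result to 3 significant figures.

N_t = 19; L_s = 8.2·20 = 164 mm
δ_solid = L₀ − L_s = 322 − 164 = 158 mm

158 mm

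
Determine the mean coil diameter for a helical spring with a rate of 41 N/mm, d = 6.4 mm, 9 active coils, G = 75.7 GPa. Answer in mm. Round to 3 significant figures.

D = (Gd⁴/(8N_a·k))^(1/3) = (75.7×10³·6.4⁴/(8·9·41))^(1/3)
  = (43022.9)^(1/3) = 35.0402 mm

35.0 mm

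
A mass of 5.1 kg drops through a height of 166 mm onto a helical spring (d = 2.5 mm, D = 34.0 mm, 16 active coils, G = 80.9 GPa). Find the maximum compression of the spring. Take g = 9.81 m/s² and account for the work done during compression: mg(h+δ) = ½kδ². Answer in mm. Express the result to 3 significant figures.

k = Gd⁴/(8D³N_a) = (80.9×10³)(2.5⁴)/(8·34.0³·16) = 0.62815 N/mm
W = mg = 5.1 × 9.81 = 50.031 N
½kδ² − Wδ − Wh = 0 → δ = (W + √(W² + 2kWh))/k
δ = (50.031 + √(2503.1 + 10433.7))/0.62815 = (50.031 + 113.74)/0.62815 = 260.72 mm

261 mm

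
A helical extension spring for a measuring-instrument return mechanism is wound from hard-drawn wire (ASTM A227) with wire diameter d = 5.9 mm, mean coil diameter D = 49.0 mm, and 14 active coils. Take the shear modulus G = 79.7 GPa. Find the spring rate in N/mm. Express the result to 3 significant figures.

k = Gd⁴/(8D³N_a) = (79.7×10³ × 5.9⁴) / (8 × 49.0³ × 14)
  = 9.65754e+07 / 1.31767e+07 = 7.3293 N/mm

7.33 N/mm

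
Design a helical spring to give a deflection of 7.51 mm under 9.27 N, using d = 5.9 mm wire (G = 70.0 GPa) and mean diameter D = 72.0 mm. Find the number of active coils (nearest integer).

Required rate k = F/δ = 9.27/7.51 = 1.2344 N/mm
N_a = Gd⁴/(8D³k) = (70.0×10³ × 5.9⁴)/(8 × 72.0³ × 1.2344)
    = 8.48215e+07 / 3.68576e+06 = 23.01 → 23 coils

23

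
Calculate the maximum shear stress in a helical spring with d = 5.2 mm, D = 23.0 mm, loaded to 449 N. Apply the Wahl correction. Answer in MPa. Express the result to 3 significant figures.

254 MPa

Spring index C = D/d = 23.0/5.2 = 4.4231
K_W = (4C−1)/(4C−4) + 0.615/C = 16.692/13.692 + 0.1390 = 1.3581
τ₀ = 8FD/(πd³) = 8·449·23.0/(π·5.2³) = 82616/441.73 = 187.03 MPa
τ_max = K·τ₀ = 1.3581 × 187.03 = 254.01 MPa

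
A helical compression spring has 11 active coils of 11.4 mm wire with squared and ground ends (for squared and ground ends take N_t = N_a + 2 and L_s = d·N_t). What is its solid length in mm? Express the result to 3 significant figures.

148 mm

squared and ground ends: N_t = N_a + 2 = 11 + 2 = 13
L_s = d·N_t = 11.4 × 13 = 148.2 mm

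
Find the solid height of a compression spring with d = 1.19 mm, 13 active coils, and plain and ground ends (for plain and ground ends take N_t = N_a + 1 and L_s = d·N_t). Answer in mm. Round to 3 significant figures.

plain and ground ends: N_t = N_a + 1 = 13 + 1 = 14
L_s = d·N_t = 1.19 × 14 = 16.66 mm

16.7 mm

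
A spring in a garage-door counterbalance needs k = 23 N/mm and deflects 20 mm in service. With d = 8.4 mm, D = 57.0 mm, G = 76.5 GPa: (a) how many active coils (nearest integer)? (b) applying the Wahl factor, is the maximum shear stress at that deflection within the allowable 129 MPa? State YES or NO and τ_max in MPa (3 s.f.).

N_a = Gd⁴/(8D³k) = (76.5×10³)(8.4⁴)/(8·57.0³·23) = 11.18 → N_a = 11
Actual rate k = Gd⁴/(8D³·11) = 23.371 N/mm
Working load F = kδ = 23.371·20 = 467.41 N
C = 57.0/8.4 = 6.7857; K_W = (4C−1)/(4C−4)+0.615/C = 1.2203
τ_max = K_W·8FD/(πd³) = 1.2203·114.47 = 139.68 MPa
τ_max > 129 MPa → exceeds allowable

(a) 11 coils; (b) NO, τ_max = 140 MPa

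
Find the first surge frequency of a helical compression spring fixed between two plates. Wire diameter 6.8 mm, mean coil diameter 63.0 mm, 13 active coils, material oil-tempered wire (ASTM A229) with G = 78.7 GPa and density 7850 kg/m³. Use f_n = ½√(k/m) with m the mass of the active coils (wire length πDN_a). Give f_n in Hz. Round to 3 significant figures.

k = Gd⁴/(8D³N_a) = (78.7×10³)(6.8⁴)/(8·63.0³·13) = 6.4708 N/mm = 6470.8 N/m
Wire length L = πDN_a = π·63.0·13 = 2573 mm
m = ρ·(πd²/4)·L = 7850 × 36.317×10⁻⁶ m² × 2.573 m = 0.73352 kg
f_n = ½√(k/m) = 0.5·√(6470.8/0.73352) = 0.5·√(8821.5) = 46.962 Hz

47.0 Hz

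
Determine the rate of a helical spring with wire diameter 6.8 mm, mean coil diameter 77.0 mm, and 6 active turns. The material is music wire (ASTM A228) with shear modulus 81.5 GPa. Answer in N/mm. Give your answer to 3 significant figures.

k = Gd⁴/(8D³N_a) = (81.5×10³ × 6.8⁴) / (8 × 77.0³ × 6)
  = 1.74258e+08 / 2.19136e+07 = 7.9521 N/mm

7.95 N/mm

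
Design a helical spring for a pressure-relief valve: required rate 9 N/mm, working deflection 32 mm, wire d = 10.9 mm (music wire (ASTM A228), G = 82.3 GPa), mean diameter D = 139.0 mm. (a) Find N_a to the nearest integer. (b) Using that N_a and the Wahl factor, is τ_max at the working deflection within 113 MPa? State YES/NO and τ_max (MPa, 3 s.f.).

N_a = Gd⁴/(8D³k) = (82.3×10³)(10.9⁴)/(8·139.0³·9) = 6.008 → N_a = 6
Actual rate k = Gd⁴/(8D³·6) = 9.012 N/mm
Working load F = kδ = 9.012·32 = 288.38 N
C = 139.0/10.9 = 12.7523; K_W = (4C−1)/(4C−4)+0.615/C = 1.1120
τ_max = K_W·8FD/(πd³) = 1.1120·78.822 = 87.653 MPa
τ_max ≤ 113 MPa → acceptable

(a) 6 coils; (b) YES, τ_max = 87.7 MPa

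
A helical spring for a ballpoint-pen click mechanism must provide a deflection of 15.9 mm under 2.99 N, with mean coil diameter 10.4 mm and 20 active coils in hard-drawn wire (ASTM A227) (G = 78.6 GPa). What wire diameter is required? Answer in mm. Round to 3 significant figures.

0.810 mm

Required rate k = F/δ = 2.99/15.9 = 0.18805 N/mm
d = (8D³N_a·k / G)^(1/4) = (8·10.4³·20·0.18805 / (78.6×10³))^0.25
  = (0.4306)^0.25 = 0.8101 mm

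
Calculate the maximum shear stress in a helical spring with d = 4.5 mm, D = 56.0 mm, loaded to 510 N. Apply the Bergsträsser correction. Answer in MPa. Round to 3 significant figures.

Spring index C = D/d = 56.0/4.5 = 12.4444
K_B = (4C+2)/(4C−3) = 51.778/46.778 = 1.1069
τ₀ = 8FD/(πd³) = 8·510·56.0/(π·4.5³) = 228480/286.28 = 798.11 MPa
τ_max = K·τ₀ = 1.1069 × 798.11 = 883.41 MPa

883 MPa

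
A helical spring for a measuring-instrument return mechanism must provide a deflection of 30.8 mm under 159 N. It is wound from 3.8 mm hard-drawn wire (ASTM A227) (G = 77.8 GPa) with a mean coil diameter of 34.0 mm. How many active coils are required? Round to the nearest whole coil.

10

Required rate k = F/δ = 159/30.8 = 5.1623 N/mm
N_a = Gd⁴/(8D³k) = (77.8×10³ × 3.8⁴)/(8 × 34.0³ × 5.1623)
    = 1.62224e+07 / 1.6232e+06 = 9.994 → 10 coils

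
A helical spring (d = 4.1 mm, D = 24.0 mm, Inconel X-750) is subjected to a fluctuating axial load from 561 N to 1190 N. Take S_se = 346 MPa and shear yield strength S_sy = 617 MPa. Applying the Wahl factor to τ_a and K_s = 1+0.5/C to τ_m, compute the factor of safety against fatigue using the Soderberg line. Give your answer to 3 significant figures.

0.420

C = D/d = 24.0/4.1 = 5.8537; K_W = (4C−1)/(4C−4)+0.615/C = 1.2596; K_s = 1+0.5/C = 1.0854
F_a = (F_max−F_min)/2 = 314.5 N; F_m = (F_max+F_min)/2 = 875.5 N
τ_a = K_W·8F_aD/(πd³) = 1.2596 × 278.88 = 351.28 MPa
τ_m = K_s·8F_mD/(πd³) = 1.0854 × 776.35 = 842.66 MPa
Soderberg: 1/n_f = τ_a/S_se + τ_m/S_sy = 351.28/346 + 842.66/617 = 1.01525 + 1.36574 = 2.381
n_f = 1/2.381 = 0.42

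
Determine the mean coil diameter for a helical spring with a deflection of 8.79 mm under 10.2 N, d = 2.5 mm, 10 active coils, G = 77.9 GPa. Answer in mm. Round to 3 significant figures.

Required rate k = F/δ = 10.2/8.79 = 1.1604 N/mm
D = (Gd⁴/(8N_a·k))^(1/3) = (77.9×10³·2.5⁴/(8·10·1.1604))^(1/3)
  = (32779)^(1/3) = 32.0036 mm

32.0 mm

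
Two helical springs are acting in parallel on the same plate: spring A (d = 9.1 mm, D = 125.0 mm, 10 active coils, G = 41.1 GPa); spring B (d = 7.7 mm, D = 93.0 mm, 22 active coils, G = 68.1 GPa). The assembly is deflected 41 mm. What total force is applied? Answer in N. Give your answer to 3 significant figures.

k_A = Gd⁴/(8D³N_a) = (41.1×10³)(9.1⁴)/(8·125.0³·10) = 1.8038 N/mm
k_B = Gd⁴/(8D³N_a) = (68.1×10³)(7.7⁴)/(8·93.0³·22) = 1.691 N/mm
Parallel: k_eq = 1.8038 + 1.691 = 3.4948 N/mm
F = k_eq·δ = 3.4948·41 = 143.29 N

143 N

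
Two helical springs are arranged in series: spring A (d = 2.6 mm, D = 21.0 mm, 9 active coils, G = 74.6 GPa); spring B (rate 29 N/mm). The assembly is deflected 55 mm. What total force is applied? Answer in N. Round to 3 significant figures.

239 N

k_A = Gd⁴/(8D³N_a) = (74.6×10³)(2.6⁴)/(8·21.0³·9) = 5.1126 N/mm
Series: 1/k_eq = 1/5.1126 + 1/29 = 0.23008; k_eq = 4.3464 N/mm
F = k_eq·δ = 4.3464·55 = 239.05 N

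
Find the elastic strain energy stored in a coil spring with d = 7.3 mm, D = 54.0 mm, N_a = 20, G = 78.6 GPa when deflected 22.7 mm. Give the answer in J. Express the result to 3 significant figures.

k = Gd⁴/(8D³N_a) = (78.6×10³)(7.3⁴)/(8·54.0³·20) = 8.8596 N/mm
U = ½kδ² = 0.5 × 8.8596 × 22.7² = 2282.6 N·mm = 2.2826 J

2.28 J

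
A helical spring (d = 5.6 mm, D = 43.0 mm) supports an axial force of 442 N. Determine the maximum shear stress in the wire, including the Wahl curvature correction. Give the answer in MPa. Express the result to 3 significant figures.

Spring index C = D/d = 43.0/5.6 = 7.6786
K_W = (4C−1)/(4C−4) + 0.615/C = 29.714/26.714 + 0.0801 = 1.1924
τ₀ = 8FD/(πd³) = 8·442·43.0/(π·5.6³) = 152048/551.71 = 275.59 MPa
τ_max = K·τ₀ = 1.1924 × 275.59 = 328.61 MPa

329 MPa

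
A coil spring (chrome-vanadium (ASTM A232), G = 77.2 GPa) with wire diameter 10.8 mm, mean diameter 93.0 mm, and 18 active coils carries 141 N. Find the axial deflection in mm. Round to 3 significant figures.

k = Gd⁴/(8D³N_a) = (77.2×10³)(10.8⁴)/(8·93.0³·18) = 9.0678 N/mm
δ = F/k = 141 / 9.0678 = 15.55 mm

15.5 mm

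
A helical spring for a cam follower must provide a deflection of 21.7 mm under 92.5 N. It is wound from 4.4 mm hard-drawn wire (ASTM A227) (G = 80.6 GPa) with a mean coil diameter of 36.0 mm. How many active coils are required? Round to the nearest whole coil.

19

Required rate k = F/δ = 92.5/21.7 = 4.2627 N/mm
N_a = Gd⁴/(8D³k) = (80.6×10³ × 4.4⁴)/(8 × 36.0³ × 4.2627)
    = 3.02097e+07 / 1.59103e+06 = 18.99 → 19 coils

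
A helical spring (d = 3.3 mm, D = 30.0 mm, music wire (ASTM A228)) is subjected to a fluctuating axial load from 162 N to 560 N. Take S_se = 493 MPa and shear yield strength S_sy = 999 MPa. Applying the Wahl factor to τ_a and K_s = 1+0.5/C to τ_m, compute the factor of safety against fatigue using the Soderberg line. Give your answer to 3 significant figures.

0.554

C = D/d = 30.0/3.3 = 9.0909; K_W = (4C−1)/(4C−4)+0.615/C = 1.1603; K_s = 1+0.5/C = 1.0550
F_a = (F_max−F_min)/2 = 199 N; F_m = (F_max+F_min)/2 = 361 N
τ_a = K_W·8F_aD/(πd³) = 1.1603 × 423.03 = 490.86 MPa
τ_m = K_s·8F_mD/(πd³) = 1.0550 × 767.41 = 809.62 MPa
Soderberg: 1/n_f = τ_a/S_se + τ_m/S_sy = 490.86/493 + 809.62/999 = 0.99567 + 0.81043 = 1.8061
n_f = 1/1.8061 = 0.5537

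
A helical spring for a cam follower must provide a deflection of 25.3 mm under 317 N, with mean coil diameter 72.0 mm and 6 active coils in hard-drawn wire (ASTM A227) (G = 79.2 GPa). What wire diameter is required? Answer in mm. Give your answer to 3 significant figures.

Required rate k = F/δ = 317/25.3 = 12.53 N/mm
d = (8D³N_a·k / G)^(1/4) = (8·72.0³·6·12.53 / (79.2×10³))^0.25
  = (2834.3)^0.25 = 7.2965 mm

7.30 mm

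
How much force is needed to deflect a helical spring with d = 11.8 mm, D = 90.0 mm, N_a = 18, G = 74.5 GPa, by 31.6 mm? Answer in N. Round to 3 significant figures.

435 N

k = Gd⁴/(8D³N_a) = (74.5×10³)(11.8⁴)/(8·90.0³·18) = 13.759 N/mm
F = k·δ = 13.759 × 31.6 = 434.79 N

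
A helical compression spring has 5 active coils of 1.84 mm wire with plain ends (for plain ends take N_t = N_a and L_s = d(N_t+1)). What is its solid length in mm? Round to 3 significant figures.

11.0 mm

plain ends: N_t = N_a = 5
L_s = d·(N_t+1) = 1.84 × 6 = 11.04 mm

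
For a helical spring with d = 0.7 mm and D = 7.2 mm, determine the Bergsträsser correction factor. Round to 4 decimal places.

C = D/d = 7.2/0.7 = 10.2857
K_B = (4C+2)/(4C−3) = 43.143/38.143 = 1.1311

1.1311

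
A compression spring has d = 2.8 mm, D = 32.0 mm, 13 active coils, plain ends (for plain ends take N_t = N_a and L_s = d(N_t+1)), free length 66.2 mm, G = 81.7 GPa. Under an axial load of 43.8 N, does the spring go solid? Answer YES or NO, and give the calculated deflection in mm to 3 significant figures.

k = Gd⁴/(8D³N_a) = (81.7×10³)(2.8⁴)/(8·32.0³·13) = 1.4736 N/mm
N_t = 13; L_s = 2.8·14 = 39.2 mm; δ_solid = L₀ − L_s = 66.2 − 39.2 = 27 mm
δ = F/k = 43.8/1.4736 = 29.724 mm
δ ≥ δ_solid → spring goes solid

YES, δ = 29.7 mm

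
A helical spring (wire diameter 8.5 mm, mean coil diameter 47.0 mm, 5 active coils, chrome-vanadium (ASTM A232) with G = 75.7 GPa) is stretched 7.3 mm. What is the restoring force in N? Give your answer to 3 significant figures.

695 N

k = Gd⁴/(8D³N_a) = (75.7×10³)(8.5⁴)/(8·47.0³·5) = 95.152 N/mm
F = k·δ = 95.152 × 7.3 = 694.61 N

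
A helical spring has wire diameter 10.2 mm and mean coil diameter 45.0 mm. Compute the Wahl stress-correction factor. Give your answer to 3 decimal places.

C = D/d = 45.0/10.2 = 4.4118
K_W = (4C−1)/(4C−4) + 0.615/C = 16.647/13.647 + 0.1394 = 1.3592

1.359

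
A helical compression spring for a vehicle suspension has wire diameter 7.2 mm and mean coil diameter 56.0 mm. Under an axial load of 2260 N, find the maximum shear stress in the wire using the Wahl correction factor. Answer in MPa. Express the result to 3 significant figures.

Spring index C = D/d = 56.0/7.2 = 7.7778
K_W = (4C−1)/(4C−4) + 0.615/C = 30.111/27.111 + 0.0791 = 1.1897
τ₀ = 8FD/(πd³) = 8·2260·56.0/(π·7.2³) = 1.01248e+06/1172.6 = 863.45 MPa
τ_max = K·τ₀ = 1.1897 × 863.45 = 1027.3 MPa

1030 MPa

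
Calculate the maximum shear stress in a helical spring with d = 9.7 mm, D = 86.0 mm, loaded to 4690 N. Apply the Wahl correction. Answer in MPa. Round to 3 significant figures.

Spring index C = D/d = 86.0/9.7 = 8.8660
K_W = (4C−1)/(4C−4) + 0.615/C = 34.464/31.464 + 0.0694 = 1.1647
τ₀ = 8FD/(πd³) = 8·4690·86.0/(π·9.7³) = 3.22672e+06/2867.2 = 1125.4 MPa
τ_max = K·τ₀ = 1.1647 × 1125.4 = 1310.7 MPa

1310 MPa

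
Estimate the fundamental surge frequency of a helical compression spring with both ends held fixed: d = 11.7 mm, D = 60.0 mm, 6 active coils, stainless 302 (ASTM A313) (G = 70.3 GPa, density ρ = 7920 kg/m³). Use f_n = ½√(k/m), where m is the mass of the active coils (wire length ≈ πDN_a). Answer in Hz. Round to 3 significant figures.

182 Hz

k = Gd⁴/(8D³N_a) = (70.3×10³)(11.7⁴)/(8·60.0³·6) = 127.06 N/mm = 1.2706e+05 N/m
Wire length L = πDN_a = π·60.0·6 = 1131 mm
m = ρ·(πd²/4)·L = 7920 × 107.51×10⁻⁶ m² × 1.131 m = 0.96303 kg
f_n = ½√(k/m) = 0.5·√(1.2706e+05/0.96303) = 0.5·√(1.3194e+05) = 181.62 Hz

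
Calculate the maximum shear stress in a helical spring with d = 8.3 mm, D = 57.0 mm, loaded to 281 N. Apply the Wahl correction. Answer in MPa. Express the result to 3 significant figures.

Spring index C = D/d = 57.0/8.3 = 6.8675
K_W = (4C−1)/(4C−4) + 0.615/C = 26.470/23.470 + 0.0896 = 1.2174
τ₀ = 8FD/(πd³) = 8·281·57.0/(π·8.3³) = 128136/1796.3 = 71.332 MPa
τ_max = K·τ₀ = 1.2174 × 71.332 = 86.838 MPa

86.8 MPa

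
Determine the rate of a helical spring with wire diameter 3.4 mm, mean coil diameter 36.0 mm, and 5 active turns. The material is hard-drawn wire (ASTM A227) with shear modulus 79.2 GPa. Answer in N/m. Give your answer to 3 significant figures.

k = Gd⁴/(8D³N_a) = (79.2×10³ × 3.4⁴) / (8 × 36.0³ × 5)
  = 1.05838e+07 / 1.86624e+06 = 5.6712 N/mm = 5671.2 N/m

5670 N/m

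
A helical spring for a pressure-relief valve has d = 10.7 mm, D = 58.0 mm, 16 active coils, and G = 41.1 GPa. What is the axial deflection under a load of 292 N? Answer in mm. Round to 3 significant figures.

k = Gd⁴/(8D³N_a) = (41.1×10³)(10.7⁴)/(8·58.0³·16) = 21.572 N/mm
δ = F/k = 292 / 21.572 = 13.536 mm

13.5 mm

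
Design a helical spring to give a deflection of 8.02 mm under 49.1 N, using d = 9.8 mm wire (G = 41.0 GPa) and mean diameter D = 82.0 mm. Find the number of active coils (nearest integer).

14

Required rate k = F/δ = 49.1/8.02 = 6.1222 N/mm
N_a = Gd⁴/(8D³k) = (41.0×10³ × 9.8⁴)/(8 × 82.0³ × 6.1222)
    = 3.78171e+08 / 2.70047e+07 = 14 → 14 coils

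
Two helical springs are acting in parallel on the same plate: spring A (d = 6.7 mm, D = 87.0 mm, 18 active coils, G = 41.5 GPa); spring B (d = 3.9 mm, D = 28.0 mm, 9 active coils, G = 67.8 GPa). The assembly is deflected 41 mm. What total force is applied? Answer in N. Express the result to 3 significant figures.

443 N

k_A = Gd⁴/(8D³N_a) = (41.5×10³)(6.7⁴)/(8·87.0³·18) = 0.88192 N/mm
k_B = Gd⁴/(8D³N_a) = (67.8×10³)(3.9⁴)/(8·28.0³·9) = 9.9239 N/mm
Parallel: k_eq = 0.88192 + 9.9239 = 10.806 N/mm
F = k_eq·δ = 10.806·41 = 443.04 N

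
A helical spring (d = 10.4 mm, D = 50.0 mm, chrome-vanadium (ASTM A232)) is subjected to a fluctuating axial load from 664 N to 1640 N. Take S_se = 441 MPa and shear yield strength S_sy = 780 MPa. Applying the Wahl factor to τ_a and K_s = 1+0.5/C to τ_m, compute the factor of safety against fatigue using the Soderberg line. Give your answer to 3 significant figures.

C = D/d = 50.0/10.4 = 4.8077; K_W = (4C−1)/(4C−4)+0.615/C = 1.3249; K_s = 1+0.5/C = 1.1040
F_a = (F_max−F_min)/2 = 488 N; F_m = (F_max+F_min)/2 = 1152 N
τ_a = K_W·8F_aD/(πd³) = 1.3249 × 55.237 = 73.183 MPa
τ_m = K_s·8F_mD/(πd³) = 1.1040 × 130.4 = 143.96 MPa
Soderberg: 1/n_f = τ_a/S_se + τ_m/S_sy = 73.183/441 + 143.96/780 = 0.16595 + 0.18456 = 0.35051
n_f = 1/0.35051 = 2.853

2.85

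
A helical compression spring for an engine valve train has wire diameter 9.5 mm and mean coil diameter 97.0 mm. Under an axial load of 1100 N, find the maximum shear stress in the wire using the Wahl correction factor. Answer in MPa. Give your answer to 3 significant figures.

362 MPa

Spring index C = D/d = 97.0/9.5 = 10.2105
K_W = (4C−1)/(4C−4) + 0.615/C = 39.842/36.842 + 0.0602 = 1.1417
τ₀ = 8FD/(πd³) = 8·1100·97.0/(π·9.5³) = 853600/2693.5 = 316.91 MPa
τ_max = K·τ₀ = 1.1417 × 316.91 = 361.8 MPa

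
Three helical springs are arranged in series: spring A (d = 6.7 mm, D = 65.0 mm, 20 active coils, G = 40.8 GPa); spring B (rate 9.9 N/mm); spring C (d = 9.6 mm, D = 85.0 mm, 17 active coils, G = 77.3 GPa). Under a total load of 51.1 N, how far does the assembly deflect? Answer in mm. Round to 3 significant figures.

39.0 mm

k_A = Gd⁴/(8D³N_a) = (40.8×10³)(6.7⁴)/(8·65.0³·20) = 1.8711 N/mm
k_C = Gd⁴/(8D³N_a) = (77.3×10³)(9.6⁴)/(8·85.0³·17) = 7.8608 N/mm
Series: 1/k_eq = 1/1.8711 + 1/9.9 + 1/7.8608 = 0.76267; k_eq = 1.3112 N/mm
δ = F/k_eq = 51.1/1.3112 = 38.972 mm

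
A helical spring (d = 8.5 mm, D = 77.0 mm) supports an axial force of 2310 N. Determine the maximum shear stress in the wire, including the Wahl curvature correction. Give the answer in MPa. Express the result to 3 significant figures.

Spring index C = D/d = 77.0/8.5 = 9.0588
K_W = (4C−1)/(4C−4) + 0.615/C = 35.235/32.235 + 0.0679 = 1.1610
τ₀ = 8FD/(πd³) = 8·2310·77.0/(π·8.5³) = 1.42296e+06/1929.3 = 737.54 MPa
τ_max = K·τ₀ = 1.1610 × 737.54 = 856.25 MPa

856 MPa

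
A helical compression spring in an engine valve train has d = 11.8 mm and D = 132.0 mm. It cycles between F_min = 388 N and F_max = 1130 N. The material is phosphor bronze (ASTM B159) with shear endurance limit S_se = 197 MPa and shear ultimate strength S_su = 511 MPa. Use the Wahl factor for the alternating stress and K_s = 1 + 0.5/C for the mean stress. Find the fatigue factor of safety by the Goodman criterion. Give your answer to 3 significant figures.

C = D/d = 132.0/11.8 = 11.1864; K_W = (4C−1)/(4C−4)+0.615/C = 1.1286; K_s = 1+0.5/C = 1.0447
F_a = (F_max−F_min)/2 = 371 N; F_m = (F_max+F_min)/2 = 759 N
τ_a = K_W·8F_aD/(πd³) = 1.1286 × 75.9 = 85.661 MPa
τ_m = K_s·8F_mD/(πd³) = 1.0447 × 155.28 = 162.22 MPa
Goodman: 1/n_f = τ_a/S_se + τ_m/S_su = 85.661/197 + 162.22/511 = 0.43483 + 0.31745 = 0.75228
n_f = 1/0.75228 = 1.329

1.33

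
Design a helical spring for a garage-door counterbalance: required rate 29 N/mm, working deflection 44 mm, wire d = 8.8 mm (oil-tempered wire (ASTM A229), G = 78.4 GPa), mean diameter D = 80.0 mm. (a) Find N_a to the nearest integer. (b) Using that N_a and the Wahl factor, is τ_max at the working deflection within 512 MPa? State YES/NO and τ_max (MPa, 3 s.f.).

(a) 4 coils; (b) YES, τ_max = 438 MPa

N_a = Gd⁴/(8D³k) = (78.4×10³)(8.8⁴)/(8·80.0³·29) = 3.958 → N_a = 4
Actual rate k = Gd⁴/(8D³·4) = 28.696 N/mm
Working load F = kδ = 28.696·44 = 1262.6 N
C = 80.0/8.8 = 9.0909; K_W = (4C−1)/(4C−4)+0.615/C = 1.1603
τ_max = K_W·8FD/(πd³) = 1.1603·377.45 = 437.97 MPa
τ_max ≤ 512 MPa → acceptable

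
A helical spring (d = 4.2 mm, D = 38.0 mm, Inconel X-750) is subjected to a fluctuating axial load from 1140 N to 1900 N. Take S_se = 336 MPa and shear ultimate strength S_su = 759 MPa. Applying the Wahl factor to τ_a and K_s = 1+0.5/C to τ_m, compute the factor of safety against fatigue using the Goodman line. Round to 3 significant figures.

C = D/d = 38.0/4.2 = 9.0476; K_W = (4C−1)/(4C−4)+0.615/C = 1.1612; K_s = 1+0.5/C = 1.0553
F_a = (F_max−F_min)/2 = 380 N; F_m = (F_max+F_min)/2 = 1520 N
τ_a = K_W·8F_aD/(πd³) = 1.1612 × 496.32 = 576.31 MPa
τ_m = K_s·8F_mD/(πd³) = 1.0553 × 1985.3 = 2095 MPa
Goodman: 1/n_f = τ_a/S_se + τ_m/S_su = 576.31/336 + 2095/759 = 1.71520 + 2.76019 = 4.4754
n_f = 1/4.4754 = 0.2234

0.223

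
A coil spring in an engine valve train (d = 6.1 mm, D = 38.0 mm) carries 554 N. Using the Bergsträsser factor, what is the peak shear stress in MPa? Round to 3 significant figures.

290 MPa

Spring index C = D/d = 38.0/6.1 = 6.2295
K_B = (4C+2)/(4C−3) = 26.918/21.918 = 1.2281
τ₀ = 8FD/(πd³) = 8·554·38.0/(π·6.1³) = 168416/713.08 = 236.18 MPa
τ_max = K·τ₀ = 1.2281 × 236.18 = 290.06 MPa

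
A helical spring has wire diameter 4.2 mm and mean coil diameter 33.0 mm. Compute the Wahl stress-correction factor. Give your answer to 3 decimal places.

1.188

C = D/d = 33.0/4.2 = 7.8571
K_W = (4C−1)/(4C−4) + 0.615/C = 30.429/27.429 + 0.0783 = 1.1876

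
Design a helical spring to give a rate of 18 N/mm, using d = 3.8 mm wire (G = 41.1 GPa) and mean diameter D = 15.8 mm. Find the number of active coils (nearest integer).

15

N_a = Gd⁴/(8D³k) = (41.1×10³ × 3.8⁴)/(8 × 15.8³ × 18)
    = 8.56991e+06 / 567981 = 15.09 → 15 coils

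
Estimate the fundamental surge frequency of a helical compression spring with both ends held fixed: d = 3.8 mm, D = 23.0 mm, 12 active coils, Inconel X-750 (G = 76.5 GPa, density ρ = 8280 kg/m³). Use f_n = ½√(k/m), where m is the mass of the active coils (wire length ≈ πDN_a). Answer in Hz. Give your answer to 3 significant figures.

k = Gd⁴/(8D³N_a) = (76.5×10³)(3.8⁴)/(8·23.0³·12) = 13.657 N/mm = 13657 N/m
Wire length L = πDN_a = π·23.0·12 = 867.08 mm
m = ρ·(πd²/4)·L = 8280 × 11.341×10⁻⁶ m² × 0.86708 m = 0.081423 kg
f_n = ½√(k/m) = 0.5·√(13657/0.081423) = 0.5·√(1.6772e+05) = 204.77 Hz

205 Hz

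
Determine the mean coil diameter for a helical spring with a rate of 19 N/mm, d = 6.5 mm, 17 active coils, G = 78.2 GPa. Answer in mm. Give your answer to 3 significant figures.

37.8 mm

D = (Gd⁴/(8N_a·k))^(1/3) = (78.2×10³·6.5⁴/(8·17·19))^(1/3)
  = (54021.6)^(1/3) = 37.8027 mm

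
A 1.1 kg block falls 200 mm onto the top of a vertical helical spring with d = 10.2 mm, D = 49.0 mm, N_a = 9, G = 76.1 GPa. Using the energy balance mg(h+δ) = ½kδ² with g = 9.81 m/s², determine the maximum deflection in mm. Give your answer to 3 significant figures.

k = Gd⁴/(8D³N_a) = (76.1×10³)(10.2⁴)/(8·49.0³·9) = 97.244 N/mm
W = mg = 1.1 × 9.81 = 10.791 N
½kδ² − Wδ − Wh = 0 → δ = (W + √(W² + 2kWh))/k
δ = (10.791 + √(116.45 + 419746))/97.244 = (10.791 + 647.97)/97.244 = 6.7743 mm

6.77 mm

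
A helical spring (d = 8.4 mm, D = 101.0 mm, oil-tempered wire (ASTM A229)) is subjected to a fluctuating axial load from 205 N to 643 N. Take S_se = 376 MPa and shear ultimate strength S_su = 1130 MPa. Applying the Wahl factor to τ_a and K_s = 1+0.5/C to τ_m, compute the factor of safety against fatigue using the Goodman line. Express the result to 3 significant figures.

C = D/d = 101.0/8.4 = 12.0238; K_W = (4C−1)/(4C−4)+0.615/C = 1.1192; K_s = 1+0.5/C = 1.0416
F_a = (F_max−F_min)/2 = 219 N; F_m = (F_max+F_min)/2 = 424 N
τ_a = K_W·8F_aD/(πd³) = 1.1192 × 95.032 = 106.36 MPa
τ_m = K_s·8F_mD/(πd³) = 1.0416 × 183.99 = 191.64 MPa
Goodman: 1/n_f = τ_a/S_se + τ_m/S_su = 106.36/376 + 191.64/1130 = 0.28287 + 0.16959 = 0.45246
n_f = 1/0.45246 = 2.21

2.21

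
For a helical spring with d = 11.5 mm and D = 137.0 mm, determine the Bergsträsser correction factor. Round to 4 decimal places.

1.1120

C = D/d = 137.0/11.5 = 11.9130
K_B = (4C+2)/(4C−3) = 49.652/44.652 = 1.1120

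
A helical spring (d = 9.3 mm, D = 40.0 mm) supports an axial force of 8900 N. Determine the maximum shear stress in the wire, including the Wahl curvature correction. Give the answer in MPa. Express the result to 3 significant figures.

1540 MPa

Spring index C = D/d = 40.0/9.3 = 4.3011
K_W = (4C−1)/(4C−4) + 0.615/C = 16.204/13.204 + 0.1430 = 1.3702
τ₀ = 8FD/(πd³) = 8·8900·40.0/(π·9.3³) = 2.848e+06/2527 = 1127 MPa
τ_max = K·τ₀ = 1.3702 × 1127 = 1544.3 MPa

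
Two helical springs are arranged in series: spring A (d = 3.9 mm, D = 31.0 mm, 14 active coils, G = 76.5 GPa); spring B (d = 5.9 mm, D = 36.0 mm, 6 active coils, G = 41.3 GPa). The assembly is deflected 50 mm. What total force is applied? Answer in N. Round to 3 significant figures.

214 N

k_A = Gd⁴/(8D³N_a) = (76.5×10³)(3.9⁴)/(8·31.0³·14) = 5.3042 N/mm
k_B = Gd⁴/(8D³N_a) = (41.3×10³)(5.9⁴)/(8·36.0³·6) = 22.346 N/mm
Series: 1/k_eq = 1/5.3042 + 1/22.346 = 0.23328; k_eq = 4.2867 N/mm
F = k_eq·δ = 4.2867·50 = 214.33 N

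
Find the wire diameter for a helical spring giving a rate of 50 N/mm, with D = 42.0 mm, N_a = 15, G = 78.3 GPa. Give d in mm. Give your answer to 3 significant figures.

d = (8D³N_a·k / G)^(1/4) = (8·42.0³·15·50 / (78.3×10³))^0.25
  = (5677.2)^0.25 = 8.6803 mm

8.68 mm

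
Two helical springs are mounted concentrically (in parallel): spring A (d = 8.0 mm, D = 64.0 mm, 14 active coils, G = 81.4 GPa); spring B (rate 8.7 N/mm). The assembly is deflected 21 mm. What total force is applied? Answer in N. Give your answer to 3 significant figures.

k_A = Gd⁴/(8D³N_a) = (81.4×10³)(8.0⁴)/(8·64.0³·14) = 11.356 N/mm
Parallel: k_eq = 11.356 + 8.7 = 20.056 N/mm
F = k_eq·δ = 20.056·21 = 421.18 N

421 N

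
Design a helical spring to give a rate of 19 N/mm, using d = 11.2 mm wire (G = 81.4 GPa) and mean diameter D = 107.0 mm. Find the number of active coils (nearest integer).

N_a = Gd⁴/(8D³k) = (81.4×10³ × 11.2⁴)/(8 × 107.0³ × 19)
    = 1.28084e+09 / 1.86207e+08 = 6.879 → 7 coils

7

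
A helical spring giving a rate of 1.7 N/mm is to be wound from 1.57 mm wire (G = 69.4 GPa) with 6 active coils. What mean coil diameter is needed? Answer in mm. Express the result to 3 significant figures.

17.3 mm

D = (Gd⁴/(8N_a·k))^(1/3) = (69.4×10³·1.57⁴/(8·6·1.7))^(1/3)
  = (5167.35)^(1/3) = 17.2884 mm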